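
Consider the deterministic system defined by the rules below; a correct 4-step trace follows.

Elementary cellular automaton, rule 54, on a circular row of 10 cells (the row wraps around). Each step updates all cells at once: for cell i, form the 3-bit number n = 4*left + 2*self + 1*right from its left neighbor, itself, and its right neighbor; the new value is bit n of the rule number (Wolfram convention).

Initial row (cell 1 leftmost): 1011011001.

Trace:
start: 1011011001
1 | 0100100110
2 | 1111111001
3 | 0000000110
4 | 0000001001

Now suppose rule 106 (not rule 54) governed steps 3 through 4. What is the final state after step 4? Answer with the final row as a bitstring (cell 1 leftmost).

(re-executing steps 3..4 under rule 106; state before step 3: 1111111001)
3 | 0000001011
4 | 0000010111

0000010111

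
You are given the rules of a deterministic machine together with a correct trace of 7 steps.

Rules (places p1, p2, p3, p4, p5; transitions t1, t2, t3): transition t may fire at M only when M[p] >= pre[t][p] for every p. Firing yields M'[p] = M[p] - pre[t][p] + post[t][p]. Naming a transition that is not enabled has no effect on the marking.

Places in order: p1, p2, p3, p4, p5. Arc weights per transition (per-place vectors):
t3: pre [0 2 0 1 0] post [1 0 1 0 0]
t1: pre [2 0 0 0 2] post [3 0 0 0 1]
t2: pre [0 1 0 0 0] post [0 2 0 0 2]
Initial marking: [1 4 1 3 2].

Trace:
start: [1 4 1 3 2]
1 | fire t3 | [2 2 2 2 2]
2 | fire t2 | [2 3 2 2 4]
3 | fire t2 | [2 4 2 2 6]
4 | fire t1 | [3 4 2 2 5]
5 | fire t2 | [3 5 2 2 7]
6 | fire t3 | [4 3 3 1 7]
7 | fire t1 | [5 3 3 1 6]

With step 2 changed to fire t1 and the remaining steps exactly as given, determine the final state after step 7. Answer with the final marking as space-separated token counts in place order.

6 2 3 1 3

(re-executing from step 2 with the substitution; state before step 2: [2 2 2 2 2])
2 | fire t1 | [3 2 2 2 1]
3 | fire t2 | [3 3 2 2 3]
4 | fire t1 | [4 3 2 2 2]
5 | fire t2 | [4 4 2 2 4]
6 | fire t3 | [5 2 3 1 4]
7 | fire t1 | [6 2 3 1 3]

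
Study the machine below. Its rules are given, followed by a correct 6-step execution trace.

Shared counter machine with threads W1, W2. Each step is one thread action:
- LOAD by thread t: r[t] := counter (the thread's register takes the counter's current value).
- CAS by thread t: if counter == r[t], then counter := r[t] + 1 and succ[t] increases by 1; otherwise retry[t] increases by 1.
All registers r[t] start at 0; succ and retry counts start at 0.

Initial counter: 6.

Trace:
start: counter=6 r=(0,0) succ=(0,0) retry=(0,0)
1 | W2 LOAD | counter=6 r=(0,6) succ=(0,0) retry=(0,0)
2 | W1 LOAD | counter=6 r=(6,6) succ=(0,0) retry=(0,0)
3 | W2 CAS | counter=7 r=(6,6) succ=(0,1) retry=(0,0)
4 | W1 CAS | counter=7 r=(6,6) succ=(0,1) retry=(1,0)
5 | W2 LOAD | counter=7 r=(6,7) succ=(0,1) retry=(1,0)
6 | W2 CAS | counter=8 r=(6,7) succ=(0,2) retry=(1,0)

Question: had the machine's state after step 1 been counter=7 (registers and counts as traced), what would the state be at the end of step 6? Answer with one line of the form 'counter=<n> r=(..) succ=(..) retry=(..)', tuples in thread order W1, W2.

state after step 1 := counter=7 r=(0,6) succ=(0,0) retry=(0,0)
2 | W1 LOAD | counter=7 r=(7,6) succ=(0,0) retry=(0,0)
3 | W2 CAS | counter=7 r=(7,6) succ=(0,0) retry=(0,1)
4 | W1 CAS | counter=8 r=(7,6) succ=(1,0) retry=(0,1)
5 | W2 LOAD | counter=8 r=(7,8) succ=(1,0) retry=(0,1)
6 | W2 CAS | counter=9 r=(7,8) succ=(1,1) retry=(0,1)

counter=9 r=(7,8) succ=(1,1) retry=(0,1)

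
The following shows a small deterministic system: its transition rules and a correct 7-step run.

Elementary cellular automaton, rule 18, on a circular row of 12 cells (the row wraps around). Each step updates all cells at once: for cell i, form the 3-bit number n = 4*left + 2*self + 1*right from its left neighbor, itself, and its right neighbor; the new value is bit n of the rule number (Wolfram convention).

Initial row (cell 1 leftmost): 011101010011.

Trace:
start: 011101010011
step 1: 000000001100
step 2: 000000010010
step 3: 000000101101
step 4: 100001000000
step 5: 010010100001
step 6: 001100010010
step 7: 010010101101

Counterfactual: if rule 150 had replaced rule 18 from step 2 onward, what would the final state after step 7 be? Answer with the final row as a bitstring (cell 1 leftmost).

(re-executing steps 2..7 under rule 150; state before step 2: 000000001100)
step 2: 000000010010
step 3: 000000111111
step 4: 100001011110
step 5: 110011001100
step 6: 001100110011
step 7: 110011001100

110011001100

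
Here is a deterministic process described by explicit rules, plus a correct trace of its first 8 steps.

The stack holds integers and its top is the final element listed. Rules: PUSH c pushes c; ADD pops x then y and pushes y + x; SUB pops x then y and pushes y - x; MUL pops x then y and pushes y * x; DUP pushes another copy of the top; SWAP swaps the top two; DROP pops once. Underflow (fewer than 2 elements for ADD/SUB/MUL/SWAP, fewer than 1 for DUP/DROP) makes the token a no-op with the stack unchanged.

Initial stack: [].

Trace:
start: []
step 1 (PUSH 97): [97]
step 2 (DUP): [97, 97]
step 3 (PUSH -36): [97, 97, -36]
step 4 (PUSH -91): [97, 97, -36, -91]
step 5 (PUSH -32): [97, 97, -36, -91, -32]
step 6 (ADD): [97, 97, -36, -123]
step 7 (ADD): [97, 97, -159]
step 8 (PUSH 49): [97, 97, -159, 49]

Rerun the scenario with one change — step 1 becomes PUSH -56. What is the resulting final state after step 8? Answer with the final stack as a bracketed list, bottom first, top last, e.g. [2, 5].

[-56, -56, -159, 49]

(re-executing from step 1 with the substitution; state before step 1: [])
step 1 (PUSH -56): [-56]
step 2 (DUP): [-56, -56]
step 3 (PUSH -36): [-56, -56, -36]
step 4 (PUSH -91): [-56, -56, -36, -91]
step 5 (PUSH -32): [-56, -56, -36, -91, -32]
step 6 (ADD): [-56, -56, -36, -123]
step 7 (ADD): [-56, -56, -159]
step 8 (PUSH 49): [-56, -56, -159, 49]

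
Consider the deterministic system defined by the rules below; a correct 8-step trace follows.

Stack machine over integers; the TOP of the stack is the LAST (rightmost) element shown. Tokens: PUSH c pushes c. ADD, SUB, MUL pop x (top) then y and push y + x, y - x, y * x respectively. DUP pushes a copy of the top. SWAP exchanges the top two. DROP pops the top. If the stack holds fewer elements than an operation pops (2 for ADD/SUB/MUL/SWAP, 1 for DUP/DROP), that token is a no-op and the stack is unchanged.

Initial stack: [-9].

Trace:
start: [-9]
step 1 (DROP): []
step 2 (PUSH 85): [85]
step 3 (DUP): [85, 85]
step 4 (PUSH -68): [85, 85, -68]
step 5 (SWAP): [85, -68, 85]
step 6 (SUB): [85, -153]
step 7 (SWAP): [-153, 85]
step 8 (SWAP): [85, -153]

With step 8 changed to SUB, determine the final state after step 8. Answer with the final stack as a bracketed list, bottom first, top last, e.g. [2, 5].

(re-executing from step 8 with the substitution; state before step 8: [-153, 85])
step 8 (SUB): [-238]

[-238]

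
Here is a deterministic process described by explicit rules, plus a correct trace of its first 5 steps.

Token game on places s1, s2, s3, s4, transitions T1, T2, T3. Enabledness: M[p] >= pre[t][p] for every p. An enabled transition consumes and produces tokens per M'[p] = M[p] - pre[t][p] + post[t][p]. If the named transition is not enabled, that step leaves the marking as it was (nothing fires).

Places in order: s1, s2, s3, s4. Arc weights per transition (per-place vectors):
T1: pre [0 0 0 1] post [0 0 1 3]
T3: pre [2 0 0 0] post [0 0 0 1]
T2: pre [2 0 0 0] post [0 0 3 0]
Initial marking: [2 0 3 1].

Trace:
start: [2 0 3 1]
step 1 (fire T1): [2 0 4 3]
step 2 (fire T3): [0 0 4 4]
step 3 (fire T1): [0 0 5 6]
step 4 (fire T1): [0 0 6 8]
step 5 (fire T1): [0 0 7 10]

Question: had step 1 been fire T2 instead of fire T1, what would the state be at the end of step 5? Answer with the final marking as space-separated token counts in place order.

0 0 9 7

(re-executing from step 1 with the substitution; state before step 1: [2 0 3 1])
step 1 (fire T2): [0 0 6 1]
step 2 (fire T3): [0 0 6 1]
step 3 (fire T1): [0 0 7 3]
step 4 (fire T1): [0 0 8 5]
step 5 (fire T1): [0 0 9 7]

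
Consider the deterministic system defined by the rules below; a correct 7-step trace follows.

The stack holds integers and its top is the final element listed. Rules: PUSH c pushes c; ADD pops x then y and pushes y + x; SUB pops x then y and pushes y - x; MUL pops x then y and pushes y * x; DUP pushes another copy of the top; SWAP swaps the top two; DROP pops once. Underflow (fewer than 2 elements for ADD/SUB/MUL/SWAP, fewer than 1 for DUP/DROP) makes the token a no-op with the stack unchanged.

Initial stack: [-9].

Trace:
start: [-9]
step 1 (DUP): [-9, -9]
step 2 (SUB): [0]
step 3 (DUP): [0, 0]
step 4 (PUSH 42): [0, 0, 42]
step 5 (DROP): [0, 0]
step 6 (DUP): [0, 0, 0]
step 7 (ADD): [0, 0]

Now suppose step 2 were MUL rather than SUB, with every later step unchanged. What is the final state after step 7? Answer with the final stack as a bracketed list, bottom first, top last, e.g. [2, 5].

(re-executing from step 2 with the substitution; state before step 2: [-9, -9])
step 2 (MUL): [81]
step 3 (DUP): [81, 81]
step 4 (PUSH 42): [81, 81, 42]
step 5 (DROP): [81, 81]
step 6 (DUP): [81, 81, 81]
step 7 (ADD): [81, 162]

[81, 162]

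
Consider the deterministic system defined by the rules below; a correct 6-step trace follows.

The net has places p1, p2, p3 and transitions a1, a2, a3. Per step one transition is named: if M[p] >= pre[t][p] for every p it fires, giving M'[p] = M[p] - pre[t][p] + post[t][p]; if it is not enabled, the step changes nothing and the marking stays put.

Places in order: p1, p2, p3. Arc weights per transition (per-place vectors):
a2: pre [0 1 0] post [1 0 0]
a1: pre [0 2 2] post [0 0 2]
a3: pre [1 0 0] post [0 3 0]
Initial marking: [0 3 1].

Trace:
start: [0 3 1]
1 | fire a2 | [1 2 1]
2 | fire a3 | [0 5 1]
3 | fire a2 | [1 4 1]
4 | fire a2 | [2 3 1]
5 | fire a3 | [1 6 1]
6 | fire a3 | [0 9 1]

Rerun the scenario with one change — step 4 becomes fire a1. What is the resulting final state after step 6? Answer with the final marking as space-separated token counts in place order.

0 7 1

(re-executing from step 4 with the substitution; state before step 4: [1 4 1])
4 | fire a1 | [1 4 1]
5 | fire a3 | [0 7 1]
6 | fire a3 | [0 7 1]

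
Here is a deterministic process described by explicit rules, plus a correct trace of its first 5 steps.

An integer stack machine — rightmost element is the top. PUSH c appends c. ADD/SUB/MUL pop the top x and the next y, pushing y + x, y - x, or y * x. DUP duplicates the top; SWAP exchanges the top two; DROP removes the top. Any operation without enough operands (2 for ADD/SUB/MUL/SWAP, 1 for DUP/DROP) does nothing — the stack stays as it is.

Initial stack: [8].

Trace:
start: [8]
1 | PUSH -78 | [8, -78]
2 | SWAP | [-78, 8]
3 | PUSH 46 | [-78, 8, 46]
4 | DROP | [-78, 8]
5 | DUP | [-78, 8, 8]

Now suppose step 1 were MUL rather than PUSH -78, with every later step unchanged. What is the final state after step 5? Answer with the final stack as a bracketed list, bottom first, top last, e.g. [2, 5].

[8, 8]

(re-executing from step 1 with the substitution; state before step 1: [8])
1 | MUL | [8]
2 | SWAP | [8]
3 | PUSH 46 | [8, 46]
4 | DROP | [8]
5 | DUP | [8, 8]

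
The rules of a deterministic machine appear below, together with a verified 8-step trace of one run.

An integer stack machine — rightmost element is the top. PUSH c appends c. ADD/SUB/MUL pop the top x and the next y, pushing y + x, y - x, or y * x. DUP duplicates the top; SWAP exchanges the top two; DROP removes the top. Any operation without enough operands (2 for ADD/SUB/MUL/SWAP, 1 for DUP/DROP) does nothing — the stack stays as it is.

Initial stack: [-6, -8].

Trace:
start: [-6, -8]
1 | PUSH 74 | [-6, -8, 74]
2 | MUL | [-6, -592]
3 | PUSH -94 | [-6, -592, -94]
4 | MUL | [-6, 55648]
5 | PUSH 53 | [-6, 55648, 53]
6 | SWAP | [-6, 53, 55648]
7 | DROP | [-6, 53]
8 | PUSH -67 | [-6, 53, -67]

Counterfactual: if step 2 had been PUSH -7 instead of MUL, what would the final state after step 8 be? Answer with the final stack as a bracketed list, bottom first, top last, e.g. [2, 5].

(re-executing from step 2 with the substitution; state before step 2: [-6, -8, 74])
2 | PUSH -7 | [-6, -8, 74, -7]
3 | PUSH -94 | [-6, -8, 74, -7, -94]
4 | MUL | [-6, -8, 74, 658]
5 | PUSH 53 | [-6, -8, 74, 658, 53]
6 | SWAP | [-6, -8, 74, 53, 658]
7 | DROP | [-6, -8, 74, 53]
8 | PUSH -67 | [-6, -8, 74, 53, -67]

[-6, -8, 74, 53, -67]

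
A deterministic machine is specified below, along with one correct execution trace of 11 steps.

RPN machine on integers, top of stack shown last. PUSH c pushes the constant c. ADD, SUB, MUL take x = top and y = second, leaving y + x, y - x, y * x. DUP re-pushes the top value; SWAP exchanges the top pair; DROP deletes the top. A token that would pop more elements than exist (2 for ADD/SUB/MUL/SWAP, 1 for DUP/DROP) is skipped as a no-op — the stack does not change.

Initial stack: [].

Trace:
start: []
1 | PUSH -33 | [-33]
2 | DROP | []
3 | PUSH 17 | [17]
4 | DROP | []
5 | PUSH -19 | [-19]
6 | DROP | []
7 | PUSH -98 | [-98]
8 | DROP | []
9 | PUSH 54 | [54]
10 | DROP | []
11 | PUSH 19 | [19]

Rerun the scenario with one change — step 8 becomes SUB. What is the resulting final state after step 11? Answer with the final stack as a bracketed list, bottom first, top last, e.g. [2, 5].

[-98, 19]

(re-executing from step 8 with the substitution; state before step 8: [-98])
8 | SUB | [-98]
9 | PUSH 54 | [-98, 54]
10 | DROP | [-98]
11 | PUSH 19 | [-98, 19]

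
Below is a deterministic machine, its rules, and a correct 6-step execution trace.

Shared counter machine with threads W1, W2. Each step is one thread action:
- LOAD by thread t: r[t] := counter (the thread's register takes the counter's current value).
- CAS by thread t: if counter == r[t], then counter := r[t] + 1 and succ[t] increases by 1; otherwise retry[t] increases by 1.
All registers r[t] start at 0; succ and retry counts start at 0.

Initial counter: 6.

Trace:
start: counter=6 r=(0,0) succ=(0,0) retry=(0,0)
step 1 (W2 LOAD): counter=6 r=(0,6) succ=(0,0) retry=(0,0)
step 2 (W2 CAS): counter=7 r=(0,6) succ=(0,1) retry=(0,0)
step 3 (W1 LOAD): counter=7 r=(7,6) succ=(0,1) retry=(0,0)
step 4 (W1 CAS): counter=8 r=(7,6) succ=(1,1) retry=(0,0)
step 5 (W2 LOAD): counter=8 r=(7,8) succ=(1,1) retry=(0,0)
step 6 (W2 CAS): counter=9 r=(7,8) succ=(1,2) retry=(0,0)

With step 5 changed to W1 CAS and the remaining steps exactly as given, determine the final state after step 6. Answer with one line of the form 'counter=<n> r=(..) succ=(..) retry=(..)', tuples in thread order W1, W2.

counter=8 r=(7,6) succ=(1,1) retry=(1,1)

(re-executing from step 5 with the substitution; state before step 5: counter=8 r=(7,6) succ=(1,1) retry=(0,0))
step 5 (W1 CAS): counter=8 r=(7,6) succ=(1,1) retry=(1,0)
step 6 (W2 CAS): counter=8 r=(7,6) succ=(1,1) retry=(1,1)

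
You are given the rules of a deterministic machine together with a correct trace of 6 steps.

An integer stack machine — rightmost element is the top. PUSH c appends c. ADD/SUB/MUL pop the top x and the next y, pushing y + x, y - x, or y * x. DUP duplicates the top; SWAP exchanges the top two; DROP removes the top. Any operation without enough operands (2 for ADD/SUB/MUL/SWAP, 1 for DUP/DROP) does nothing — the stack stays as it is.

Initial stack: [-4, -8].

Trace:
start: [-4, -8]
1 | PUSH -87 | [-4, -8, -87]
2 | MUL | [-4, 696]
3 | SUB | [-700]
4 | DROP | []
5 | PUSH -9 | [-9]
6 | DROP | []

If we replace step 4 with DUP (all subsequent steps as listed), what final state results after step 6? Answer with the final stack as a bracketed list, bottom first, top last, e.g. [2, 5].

[-700, -700]

(re-executing from step 4 with the substitution; state before step 4: [-700])
4 | DUP | [-700, -700]
5 | PUSH -9 | [-700, -700, -9]
6 | DROP | [-700, -700]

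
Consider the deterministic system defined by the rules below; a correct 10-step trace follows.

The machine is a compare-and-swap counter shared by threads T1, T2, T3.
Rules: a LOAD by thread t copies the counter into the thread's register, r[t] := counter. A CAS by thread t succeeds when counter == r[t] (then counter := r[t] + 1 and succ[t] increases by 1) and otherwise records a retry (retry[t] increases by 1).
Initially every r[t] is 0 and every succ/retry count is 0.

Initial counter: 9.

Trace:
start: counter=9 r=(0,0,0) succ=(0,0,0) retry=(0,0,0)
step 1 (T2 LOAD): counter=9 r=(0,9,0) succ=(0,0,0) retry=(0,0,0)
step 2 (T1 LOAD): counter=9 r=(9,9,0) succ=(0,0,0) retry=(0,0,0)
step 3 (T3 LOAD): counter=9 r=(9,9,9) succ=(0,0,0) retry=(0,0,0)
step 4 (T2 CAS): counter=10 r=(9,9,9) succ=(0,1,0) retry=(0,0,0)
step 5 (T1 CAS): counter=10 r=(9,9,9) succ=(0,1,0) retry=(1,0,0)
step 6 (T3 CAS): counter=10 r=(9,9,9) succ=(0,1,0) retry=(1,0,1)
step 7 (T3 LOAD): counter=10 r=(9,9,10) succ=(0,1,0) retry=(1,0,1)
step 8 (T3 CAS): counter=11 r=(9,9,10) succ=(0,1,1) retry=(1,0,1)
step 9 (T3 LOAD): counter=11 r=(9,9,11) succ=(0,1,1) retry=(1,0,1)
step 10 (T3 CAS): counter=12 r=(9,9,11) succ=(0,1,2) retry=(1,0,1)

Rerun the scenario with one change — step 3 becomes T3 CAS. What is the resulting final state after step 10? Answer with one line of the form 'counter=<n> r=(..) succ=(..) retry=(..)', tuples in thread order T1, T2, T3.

counter=12 r=(9,9,11) succ=(0,1,2) retry=(1,0,2)

(re-executing from step 3 with the substitution; state before step 3: counter=9 r=(9,9,0) succ=(0,0,0) retry=(0,0,0))
step 3 (T3 CAS): counter=9 r=(9,9,0) succ=(0,0,0) retry=(0,0,1)
step 4 (T2 CAS): counter=10 r=(9,9,0) succ=(0,1,0) retry=(0,0,1)
step 5 (T1 CAS): counter=10 r=(9,9,0) succ=(0,1,0) retry=(1,0,1)
step 6 (T3 CAS): counter=10 r=(9,9,0) succ=(0,1,0) retry=(1,0,2)
step 7 (T3 LOAD): counter=10 r=(9,9,10) succ=(0,1,0) retry=(1,0,2)
step 8 (T3 CAS): counter=11 r=(9,9,10) succ=(0,1,1) retry=(1,0,2)
step 9 (T3 LOAD): counter=11 r=(9,9,11) succ=(0,1,1) retry=(1,0,2)
step 10 (T3 CAS): counter=12 r=(9,9,11) succ=(0,1,2) retry=(1,0,2)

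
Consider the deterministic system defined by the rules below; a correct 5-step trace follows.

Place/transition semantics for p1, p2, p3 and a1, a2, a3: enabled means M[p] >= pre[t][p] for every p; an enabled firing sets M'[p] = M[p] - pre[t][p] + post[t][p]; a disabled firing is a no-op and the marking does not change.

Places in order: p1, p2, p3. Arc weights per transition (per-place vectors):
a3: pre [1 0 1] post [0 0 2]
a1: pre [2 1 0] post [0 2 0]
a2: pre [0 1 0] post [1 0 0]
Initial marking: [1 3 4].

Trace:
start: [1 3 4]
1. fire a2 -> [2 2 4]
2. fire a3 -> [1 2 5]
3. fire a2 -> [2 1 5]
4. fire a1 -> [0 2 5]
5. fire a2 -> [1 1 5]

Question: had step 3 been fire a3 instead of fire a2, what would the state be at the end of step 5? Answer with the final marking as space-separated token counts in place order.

1 1 6

(re-executing from step 3 with the substitution; state before step 3: [1 2 5])
3. fire a3 -> [0 2 6]
4. fire a1 -> [0 2 6]
5. fire a2 -> [1 1 6]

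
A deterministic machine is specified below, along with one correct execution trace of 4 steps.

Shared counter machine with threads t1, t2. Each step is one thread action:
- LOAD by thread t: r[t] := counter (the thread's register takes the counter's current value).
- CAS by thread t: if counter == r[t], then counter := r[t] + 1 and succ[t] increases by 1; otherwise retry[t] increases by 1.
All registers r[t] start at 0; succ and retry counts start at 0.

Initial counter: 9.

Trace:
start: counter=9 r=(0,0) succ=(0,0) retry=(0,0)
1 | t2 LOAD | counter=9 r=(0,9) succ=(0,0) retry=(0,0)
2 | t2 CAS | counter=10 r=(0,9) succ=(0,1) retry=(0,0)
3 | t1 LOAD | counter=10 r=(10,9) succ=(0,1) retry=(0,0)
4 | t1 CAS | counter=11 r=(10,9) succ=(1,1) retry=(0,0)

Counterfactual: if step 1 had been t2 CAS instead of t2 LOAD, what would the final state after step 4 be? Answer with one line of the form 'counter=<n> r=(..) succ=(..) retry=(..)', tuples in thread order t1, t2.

(re-executing from step 1 with the substitution; state before step 1: counter=9 r=(0,0) succ=(0,0) retry=(0,0))
1 | t2 CAS | counter=9 r=(0,0) succ=(0,0) retry=(0,1)
2 | t2 CAS | counter=9 r=(0,0) succ=(0,0) retry=(0,2)
3 | t1 LOAD | counter=9 r=(9,0) succ=(0,0) retry=(0,2)
4 | t1 CAS | counter=10 r=(9,0) succ=(1,0) retry=(0,2)

counter=10 r=(9,0) succ=(1,0) retry=(0,2)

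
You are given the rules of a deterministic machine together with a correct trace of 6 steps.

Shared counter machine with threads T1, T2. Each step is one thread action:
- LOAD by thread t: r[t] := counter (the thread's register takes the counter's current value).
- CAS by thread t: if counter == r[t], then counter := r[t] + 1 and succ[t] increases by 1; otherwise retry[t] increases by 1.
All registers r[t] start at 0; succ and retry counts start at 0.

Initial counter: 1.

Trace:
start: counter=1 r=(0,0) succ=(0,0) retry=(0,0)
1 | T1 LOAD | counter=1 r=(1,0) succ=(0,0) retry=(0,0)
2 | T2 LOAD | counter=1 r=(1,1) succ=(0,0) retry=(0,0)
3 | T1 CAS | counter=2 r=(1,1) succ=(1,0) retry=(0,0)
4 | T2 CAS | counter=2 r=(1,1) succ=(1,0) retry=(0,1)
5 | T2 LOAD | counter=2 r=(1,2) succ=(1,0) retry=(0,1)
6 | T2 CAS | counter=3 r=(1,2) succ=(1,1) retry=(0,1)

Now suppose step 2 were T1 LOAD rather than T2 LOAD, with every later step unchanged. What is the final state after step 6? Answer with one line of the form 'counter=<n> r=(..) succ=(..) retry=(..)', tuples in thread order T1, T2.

counter=3 r=(1,2) succ=(1,1) retry=(0,1)

(re-executing from step 2 with the substitution; state before step 2: counter=1 r=(1,0) succ=(0,0) retry=(0,0))
2 | T1 LOAD | counter=1 r=(1,0) succ=(0,0) retry=(0,0)
3 | T1 CAS | counter=2 r=(1,0) succ=(1,0) retry=(0,0)
4 | T2 CAS | counter=2 r=(1,0) succ=(1,0) retry=(0,1)
5 | T2 LOAD | counter=2 r=(1,2) succ=(1,0) retry=(0,1)
6 | T2 CAS | counter=3 r=(1,2) succ=(1,1) retry=(0,1)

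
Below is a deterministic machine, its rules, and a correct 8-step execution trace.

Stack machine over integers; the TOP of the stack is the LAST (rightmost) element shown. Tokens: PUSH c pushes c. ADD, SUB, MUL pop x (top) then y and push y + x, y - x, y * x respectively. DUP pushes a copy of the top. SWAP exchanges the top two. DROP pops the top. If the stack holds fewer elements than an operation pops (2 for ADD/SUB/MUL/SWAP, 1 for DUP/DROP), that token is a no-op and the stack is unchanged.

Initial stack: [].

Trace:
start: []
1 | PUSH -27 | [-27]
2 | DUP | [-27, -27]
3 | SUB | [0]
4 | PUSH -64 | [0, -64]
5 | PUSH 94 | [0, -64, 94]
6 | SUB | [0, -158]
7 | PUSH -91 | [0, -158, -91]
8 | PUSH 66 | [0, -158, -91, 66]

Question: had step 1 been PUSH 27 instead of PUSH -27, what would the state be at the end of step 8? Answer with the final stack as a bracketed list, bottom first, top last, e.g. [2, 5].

(re-executing from step 1 with the substitution; state before step 1: [])
1 | PUSH 27 | [27]
2 | DUP | [27, 27]
3 | SUB | [0]
4 | PUSH -64 | [0, -64]
5 | PUSH 94 | [0, -64, 94]
6 | SUB | [0, -158]
7 | PUSH -91 | [0, -158, -91]
8 | PUSH 66 | [0, -158, -91, 66]

[0, -158, -91, 66]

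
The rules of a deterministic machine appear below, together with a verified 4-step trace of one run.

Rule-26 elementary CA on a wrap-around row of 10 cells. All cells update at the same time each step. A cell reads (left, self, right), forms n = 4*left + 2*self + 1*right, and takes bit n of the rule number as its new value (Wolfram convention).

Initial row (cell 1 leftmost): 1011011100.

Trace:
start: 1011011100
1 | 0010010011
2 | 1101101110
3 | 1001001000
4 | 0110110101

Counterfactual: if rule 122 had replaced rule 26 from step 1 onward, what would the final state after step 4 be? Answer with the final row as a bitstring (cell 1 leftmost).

1111111101

(re-executing steps 1..4 under rule 122; state before step 1: 1011011100)
1 | 0111110111
2 | 1100011101
3 | 0110110111
4 | 1111111101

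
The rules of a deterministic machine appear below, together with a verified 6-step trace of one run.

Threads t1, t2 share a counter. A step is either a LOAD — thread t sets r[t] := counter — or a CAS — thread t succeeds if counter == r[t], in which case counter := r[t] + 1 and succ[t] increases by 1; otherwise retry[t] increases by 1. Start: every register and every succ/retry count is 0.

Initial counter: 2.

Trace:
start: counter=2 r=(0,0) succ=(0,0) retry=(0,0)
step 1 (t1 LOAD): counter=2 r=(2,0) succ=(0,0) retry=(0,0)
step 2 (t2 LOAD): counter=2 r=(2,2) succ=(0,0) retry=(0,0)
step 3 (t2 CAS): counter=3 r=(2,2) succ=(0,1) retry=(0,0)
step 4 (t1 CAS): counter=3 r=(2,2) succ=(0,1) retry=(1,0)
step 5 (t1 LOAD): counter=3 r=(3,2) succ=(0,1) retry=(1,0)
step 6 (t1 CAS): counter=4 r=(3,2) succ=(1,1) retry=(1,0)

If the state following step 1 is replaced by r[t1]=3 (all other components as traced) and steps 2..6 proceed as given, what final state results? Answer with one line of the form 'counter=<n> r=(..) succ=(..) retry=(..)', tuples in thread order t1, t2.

state after step 1 := counter=2 r=(3,0) succ=(0,0) retry=(0,0)
step 2 (t2 LOAD): counter=2 r=(3,2) succ=(0,0) retry=(0,0)
step 3 (t2 CAS): counter=3 r=(3,2) succ=(0,1) retry=(0,0)
step 4 (t1 CAS): counter=4 r=(3,2) succ=(1,1) retry=(0,0)
step 5 (t1 LOAD): counter=4 r=(4,2) succ=(1,1) retry=(0,0)
step 6 (t1 CAS): counter=5 r=(4,2) succ=(2,1) retry=(0,0)

counter=5 r=(4,2) succ=(2,1) retry=(0,0)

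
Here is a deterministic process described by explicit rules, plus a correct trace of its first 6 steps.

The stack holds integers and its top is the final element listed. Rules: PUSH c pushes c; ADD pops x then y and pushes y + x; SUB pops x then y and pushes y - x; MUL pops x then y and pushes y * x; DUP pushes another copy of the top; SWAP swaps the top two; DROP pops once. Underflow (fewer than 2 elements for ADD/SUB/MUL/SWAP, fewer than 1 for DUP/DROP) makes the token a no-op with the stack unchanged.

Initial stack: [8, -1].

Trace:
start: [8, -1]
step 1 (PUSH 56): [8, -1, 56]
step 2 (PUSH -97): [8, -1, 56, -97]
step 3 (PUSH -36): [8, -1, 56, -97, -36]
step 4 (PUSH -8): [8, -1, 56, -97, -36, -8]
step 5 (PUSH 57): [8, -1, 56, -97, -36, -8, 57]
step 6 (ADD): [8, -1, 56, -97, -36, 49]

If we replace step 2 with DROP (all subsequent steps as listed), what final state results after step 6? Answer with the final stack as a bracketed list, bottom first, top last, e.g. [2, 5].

[8, -1, -36, 49]

(re-executing from step 2 with the substitution; state before step 2: [8, -1, 56])
step 2 (DROP): [8, -1]
step 3 (PUSH -36): [8, -1, -36]
step 4 (PUSH -8): [8, -1, -36, -8]
step 5 (PUSH 57): [8, -1, -36, -8, 57]
step 6 (ADD): [8, -1, -36, 49]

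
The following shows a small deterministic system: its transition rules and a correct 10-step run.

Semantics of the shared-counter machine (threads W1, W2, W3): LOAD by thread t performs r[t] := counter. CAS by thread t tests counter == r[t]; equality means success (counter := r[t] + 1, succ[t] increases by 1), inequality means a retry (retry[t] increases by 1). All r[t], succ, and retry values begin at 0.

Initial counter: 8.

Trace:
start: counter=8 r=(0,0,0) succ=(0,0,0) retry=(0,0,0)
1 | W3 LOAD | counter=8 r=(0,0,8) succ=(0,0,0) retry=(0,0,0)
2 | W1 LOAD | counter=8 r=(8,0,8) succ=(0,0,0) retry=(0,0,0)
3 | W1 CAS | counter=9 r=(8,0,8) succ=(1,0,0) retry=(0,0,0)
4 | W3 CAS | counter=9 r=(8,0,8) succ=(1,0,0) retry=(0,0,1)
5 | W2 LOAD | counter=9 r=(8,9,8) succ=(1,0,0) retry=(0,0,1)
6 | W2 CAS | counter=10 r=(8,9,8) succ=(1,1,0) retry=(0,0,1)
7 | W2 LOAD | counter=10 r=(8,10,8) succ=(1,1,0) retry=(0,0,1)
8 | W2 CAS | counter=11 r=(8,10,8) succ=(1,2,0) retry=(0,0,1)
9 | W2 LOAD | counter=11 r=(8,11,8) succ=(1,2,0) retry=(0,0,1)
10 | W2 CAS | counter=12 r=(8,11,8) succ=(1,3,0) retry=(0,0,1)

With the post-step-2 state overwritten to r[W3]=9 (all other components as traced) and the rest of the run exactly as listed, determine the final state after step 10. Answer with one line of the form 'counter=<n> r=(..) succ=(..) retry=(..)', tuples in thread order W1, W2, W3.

state after step 2 := counter=8 r=(8,0,9) succ=(0,0,0) retry=(0,0,0)
3 | W1 CAS | counter=9 r=(8,0,9) succ=(1,0,0) retry=(0,0,0)
4 | W3 CAS | counter=10 r=(8,0,9) succ=(1,0,1) retry=(0,0,0)
5 | W2 LOAD | counter=10 r=(8,10,9) succ=(1,0,1) retry=(0,0,0)
6 | W2 CAS | counter=11 r=(8,10,9) succ=(1,1,1) retry=(0,0,0)
7 | W2 LOAD | counter=11 r=(8,11,9) succ=(1,1,1) retry=(0,0,0)
8 | W2 CAS | counter=12 r=(8,11,9) succ=(1,2,1) retry=(0,0,0)
9 | W2 LOAD | counter=12 r=(8,12,9) succ=(1,2,1) retry=(0,0,0)
10 | W2 CAS | counter=13 r=(8,12,9) succ=(1,3,1) retry=(0,0,0)

counter=13 r=(8,12,9) succ=(1,3,1) retry=(0,0,0)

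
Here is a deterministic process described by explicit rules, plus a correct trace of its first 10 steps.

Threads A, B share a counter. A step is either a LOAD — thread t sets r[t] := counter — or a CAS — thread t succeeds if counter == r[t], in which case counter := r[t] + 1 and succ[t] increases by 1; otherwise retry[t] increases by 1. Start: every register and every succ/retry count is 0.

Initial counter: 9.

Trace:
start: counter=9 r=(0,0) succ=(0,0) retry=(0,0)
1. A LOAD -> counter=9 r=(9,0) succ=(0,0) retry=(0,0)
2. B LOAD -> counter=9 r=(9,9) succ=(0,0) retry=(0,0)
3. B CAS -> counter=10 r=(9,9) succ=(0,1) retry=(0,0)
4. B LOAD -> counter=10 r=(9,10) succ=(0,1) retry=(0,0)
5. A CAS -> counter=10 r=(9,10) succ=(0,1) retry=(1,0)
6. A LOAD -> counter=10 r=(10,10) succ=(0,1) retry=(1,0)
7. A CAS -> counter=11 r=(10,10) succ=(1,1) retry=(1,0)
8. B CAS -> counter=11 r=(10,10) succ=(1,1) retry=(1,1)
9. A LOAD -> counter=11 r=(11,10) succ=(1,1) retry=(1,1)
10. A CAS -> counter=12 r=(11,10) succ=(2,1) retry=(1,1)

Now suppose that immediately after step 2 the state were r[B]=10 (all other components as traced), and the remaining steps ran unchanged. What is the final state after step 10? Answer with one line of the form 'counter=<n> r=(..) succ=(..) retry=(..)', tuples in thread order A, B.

state after step 2 := counter=9 r=(9,10) succ=(0,0) retry=(0,0)
3. B CAS -> counter=9 r=(9,10) succ=(0,0) retry=(0,1)
4. B LOAD -> counter=9 r=(9,9) succ=(0,0) retry=(0,1)
5. A CAS -> counter=10 r=(9,9) succ=(1,0) retry=(0,1)
6. A LOAD -> counter=10 r=(10,9) succ=(1,0) retry=(0,1)
7. A CAS -> counter=11 r=(10,9) succ=(2,0) retry=(0,1)
8. B CAS -> counter=11 r=(10,9) succ=(2,0) retry=(0,2)
9. A LOAD -> counter=11 r=(11,9) succ=(2,0) retry=(0,2)
10. A CAS -> counter=12 r=(11,9) succ=(3,0) retry=(0,2)

counter=12 r=(11,9) succ=(3,0) retry=(0,2)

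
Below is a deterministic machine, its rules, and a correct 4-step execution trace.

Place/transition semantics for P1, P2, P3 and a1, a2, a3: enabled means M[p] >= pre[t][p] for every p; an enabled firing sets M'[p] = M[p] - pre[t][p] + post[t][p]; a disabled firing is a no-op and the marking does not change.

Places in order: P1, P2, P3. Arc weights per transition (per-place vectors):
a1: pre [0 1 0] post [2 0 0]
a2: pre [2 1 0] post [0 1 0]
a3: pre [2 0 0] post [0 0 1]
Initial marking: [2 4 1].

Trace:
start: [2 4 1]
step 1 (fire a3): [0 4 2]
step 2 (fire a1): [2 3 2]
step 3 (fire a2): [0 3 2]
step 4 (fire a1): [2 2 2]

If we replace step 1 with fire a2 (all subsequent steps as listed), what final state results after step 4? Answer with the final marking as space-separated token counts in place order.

2 2 1

(re-executing from step 1 with the substitution; state before step 1: [2 4 1])
step 1 (fire a2): [0 4 1]
step 2 (fire a1): [2 3 1]
step 3 (fire a2): [0 3 1]
step 4 (fire a1): [2 2 1]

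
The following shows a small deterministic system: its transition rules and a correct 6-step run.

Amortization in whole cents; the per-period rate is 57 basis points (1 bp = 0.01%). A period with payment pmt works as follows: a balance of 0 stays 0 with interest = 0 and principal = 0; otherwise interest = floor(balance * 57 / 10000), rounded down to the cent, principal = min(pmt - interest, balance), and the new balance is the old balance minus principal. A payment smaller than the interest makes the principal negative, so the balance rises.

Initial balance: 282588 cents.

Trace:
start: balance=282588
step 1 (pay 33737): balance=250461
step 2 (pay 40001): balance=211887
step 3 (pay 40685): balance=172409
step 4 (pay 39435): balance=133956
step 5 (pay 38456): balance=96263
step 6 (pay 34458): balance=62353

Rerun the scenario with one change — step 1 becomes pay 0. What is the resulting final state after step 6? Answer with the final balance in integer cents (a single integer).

97064

(re-executing from step 1 with the substitution; state before step 1: balance=282588)
step 1 (pay 0): balance=284198
step 2 (pay 40001): balance=245816
step 3 (pay 40685): balance=206532
step 4 (pay 39435): balance=168274
step 5 (pay 38456): balance=130777
step 6 (pay 34458): balance=97064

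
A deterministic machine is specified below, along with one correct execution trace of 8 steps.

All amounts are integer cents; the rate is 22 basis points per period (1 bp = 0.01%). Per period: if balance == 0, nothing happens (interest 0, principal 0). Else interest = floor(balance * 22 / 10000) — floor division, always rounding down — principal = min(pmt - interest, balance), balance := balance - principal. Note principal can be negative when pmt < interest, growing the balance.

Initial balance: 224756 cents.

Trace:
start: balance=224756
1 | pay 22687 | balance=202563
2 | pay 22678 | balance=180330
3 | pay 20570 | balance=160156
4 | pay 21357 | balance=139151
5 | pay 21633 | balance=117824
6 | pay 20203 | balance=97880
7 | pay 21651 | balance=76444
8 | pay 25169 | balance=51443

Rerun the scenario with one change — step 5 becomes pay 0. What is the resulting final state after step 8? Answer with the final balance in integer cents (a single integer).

(re-executing from step 5 with the substitution; state before step 5: balance=139151)
5 | pay 0 | balance=139457
6 | pay 20203 | balance=119560
7 | pay 21651 | balance=98172
8 | pay 25169 | balance=73218

73218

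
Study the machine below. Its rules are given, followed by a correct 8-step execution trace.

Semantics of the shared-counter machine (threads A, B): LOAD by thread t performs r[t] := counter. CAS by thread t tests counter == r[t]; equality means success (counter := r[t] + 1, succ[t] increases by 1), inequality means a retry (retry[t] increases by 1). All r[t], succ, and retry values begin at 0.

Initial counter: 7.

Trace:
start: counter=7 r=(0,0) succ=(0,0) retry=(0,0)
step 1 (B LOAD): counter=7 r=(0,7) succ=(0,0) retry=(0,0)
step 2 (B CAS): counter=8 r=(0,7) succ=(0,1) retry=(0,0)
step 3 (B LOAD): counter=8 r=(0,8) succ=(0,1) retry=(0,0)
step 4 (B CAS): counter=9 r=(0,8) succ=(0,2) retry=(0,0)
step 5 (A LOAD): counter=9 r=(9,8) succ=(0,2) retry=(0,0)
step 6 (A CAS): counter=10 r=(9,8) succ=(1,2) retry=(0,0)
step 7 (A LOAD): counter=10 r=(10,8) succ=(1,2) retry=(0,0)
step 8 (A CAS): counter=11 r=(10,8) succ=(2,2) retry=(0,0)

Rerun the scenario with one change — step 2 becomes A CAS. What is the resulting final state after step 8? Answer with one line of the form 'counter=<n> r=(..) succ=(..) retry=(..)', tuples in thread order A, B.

counter=10 r=(9,7) succ=(2,1) retry=(1,0)

(re-executing from step 2 with the substitution; state before step 2: counter=7 r=(0,7) succ=(0,0) retry=(0,0))
step 2 (A CAS): counter=7 r=(0,7) succ=(0,0) retry=(1,0)
step 3 (B LOAD): counter=7 r=(0,7) succ=(0,0) retry=(1,0)
step 4 (B CAS): counter=8 r=(0,7) succ=(0,1) retry=(1,0)
step 5 (A LOAD): counter=8 r=(8,7) succ=(0,1) retry=(1,0)
step 6 (A CAS): counter=9 r=(8,7) succ=(1,1) retry=(1,0)
step 7 (A LOAD): counter=9 r=(9,7) succ=(1,1) retry=(1,0)
step 8 (A CAS): counter=10 r=(9,7) succ=(2,1) retry=(1,0)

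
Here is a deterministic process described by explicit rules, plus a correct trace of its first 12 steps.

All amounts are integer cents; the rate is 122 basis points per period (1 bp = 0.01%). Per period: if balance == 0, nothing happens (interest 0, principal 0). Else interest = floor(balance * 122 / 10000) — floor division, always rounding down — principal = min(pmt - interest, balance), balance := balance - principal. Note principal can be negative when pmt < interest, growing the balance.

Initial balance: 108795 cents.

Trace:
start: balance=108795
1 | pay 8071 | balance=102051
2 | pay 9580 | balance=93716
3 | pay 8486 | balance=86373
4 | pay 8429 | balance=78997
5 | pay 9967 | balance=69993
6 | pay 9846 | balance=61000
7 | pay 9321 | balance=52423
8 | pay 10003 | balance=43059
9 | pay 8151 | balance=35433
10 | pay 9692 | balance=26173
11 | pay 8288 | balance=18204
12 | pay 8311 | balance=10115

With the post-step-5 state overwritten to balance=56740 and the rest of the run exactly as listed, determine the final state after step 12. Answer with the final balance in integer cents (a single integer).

state after step 5 := balance=56740
6 | pay 9846 | balance=47586
7 | pay 9321 | balance=38845
8 | pay 10003 | balance=29315
9 | pay 8151 | balance=21521
10 | pay 9692 | balance=12091
11 | pay 8288 | balance=3950
12 | pay 8311 | balance=0

0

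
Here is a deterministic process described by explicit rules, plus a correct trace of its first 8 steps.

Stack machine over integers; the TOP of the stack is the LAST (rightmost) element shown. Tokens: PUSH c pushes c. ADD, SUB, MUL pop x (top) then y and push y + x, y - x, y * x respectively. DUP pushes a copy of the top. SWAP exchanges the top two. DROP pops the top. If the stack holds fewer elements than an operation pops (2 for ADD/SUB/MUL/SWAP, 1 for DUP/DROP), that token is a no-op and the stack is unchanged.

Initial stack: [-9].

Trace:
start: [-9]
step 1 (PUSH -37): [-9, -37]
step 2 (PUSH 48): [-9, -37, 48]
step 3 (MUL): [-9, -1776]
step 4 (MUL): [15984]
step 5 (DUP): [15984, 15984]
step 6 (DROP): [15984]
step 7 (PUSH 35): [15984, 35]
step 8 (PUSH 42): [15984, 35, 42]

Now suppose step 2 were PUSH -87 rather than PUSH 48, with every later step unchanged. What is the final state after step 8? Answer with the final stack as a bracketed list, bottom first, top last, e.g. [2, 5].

(re-executing from step 2 with the substitution; state before step 2: [-9, -37])
step 2 (PUSH -87): [-9, -37, -87]
step 3 (MUL): [-9, 3219]
step 4 (MUL): [-28971]
step 5 (DUP): [-28971, -28971]
step 6 (DROP): [-28971]
step 7 (PUSH 35): [-28971, 35]
step 8 (PUSH 42): [-28971, 35, 42]

[-28971, 35, 42]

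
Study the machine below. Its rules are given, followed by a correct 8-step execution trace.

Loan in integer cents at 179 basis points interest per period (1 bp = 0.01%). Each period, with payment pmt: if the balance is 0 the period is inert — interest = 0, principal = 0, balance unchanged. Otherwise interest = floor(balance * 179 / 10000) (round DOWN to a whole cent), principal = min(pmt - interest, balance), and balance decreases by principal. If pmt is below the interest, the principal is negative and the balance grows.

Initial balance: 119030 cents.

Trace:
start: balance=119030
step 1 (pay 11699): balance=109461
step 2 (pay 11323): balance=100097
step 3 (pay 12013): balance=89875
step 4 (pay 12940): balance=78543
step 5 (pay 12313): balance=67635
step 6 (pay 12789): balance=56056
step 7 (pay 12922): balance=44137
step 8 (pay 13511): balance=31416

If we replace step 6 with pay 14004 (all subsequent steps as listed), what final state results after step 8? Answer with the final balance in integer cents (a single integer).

(re-executing from step 6 with the substitution; state before step 6: balance=67635)
step 6 (pay 14004): balance=54841
step 7 (pay 12922): balance=42900
step 8 (pay 13511): balance=30156

30156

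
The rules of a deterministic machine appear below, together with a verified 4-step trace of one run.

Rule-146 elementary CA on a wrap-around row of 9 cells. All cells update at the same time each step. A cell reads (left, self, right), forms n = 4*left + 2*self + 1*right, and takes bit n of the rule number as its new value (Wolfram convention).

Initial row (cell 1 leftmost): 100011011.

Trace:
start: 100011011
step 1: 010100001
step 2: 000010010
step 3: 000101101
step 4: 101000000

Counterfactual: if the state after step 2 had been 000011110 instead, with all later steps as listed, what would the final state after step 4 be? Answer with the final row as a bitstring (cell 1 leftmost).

101000000

state after step 2 := 000011110
step 3: 000101101
step 4: 101000000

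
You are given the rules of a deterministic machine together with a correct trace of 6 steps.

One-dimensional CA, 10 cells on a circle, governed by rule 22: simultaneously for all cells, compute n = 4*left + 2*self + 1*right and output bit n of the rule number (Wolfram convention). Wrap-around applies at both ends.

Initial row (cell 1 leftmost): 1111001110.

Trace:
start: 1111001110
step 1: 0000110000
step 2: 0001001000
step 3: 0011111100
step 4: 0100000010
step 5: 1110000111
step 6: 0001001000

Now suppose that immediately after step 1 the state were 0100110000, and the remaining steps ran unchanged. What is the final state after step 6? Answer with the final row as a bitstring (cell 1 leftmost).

state after step 1 := 0100110000
step 2: 1111001000
step 3: 0000111101
step 4: 1001000001
step 5: 0111100010
step 6: 1000010111

1000010111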